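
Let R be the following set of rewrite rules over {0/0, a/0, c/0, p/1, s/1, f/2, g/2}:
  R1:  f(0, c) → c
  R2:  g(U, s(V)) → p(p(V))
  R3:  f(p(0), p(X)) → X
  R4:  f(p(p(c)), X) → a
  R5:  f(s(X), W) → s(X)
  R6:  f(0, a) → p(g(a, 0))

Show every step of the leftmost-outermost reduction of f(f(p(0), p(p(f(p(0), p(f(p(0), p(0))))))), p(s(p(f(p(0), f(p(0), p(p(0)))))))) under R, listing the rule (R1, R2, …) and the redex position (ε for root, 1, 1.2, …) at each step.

1. f(f(p(0), p(p(f(p(0), p(f(p(0), p(0))))))), p(s(p(f(p(0), f(p(0), p(p(0))))))))  →  f(p(f(p(0), p(f(p(0), p(0))))), p(s(p(f(p(0), f(p(0), p(p(0))))))))   [R3 at 1]
2. f(p(f(p(0), p(f(p(0), p(0))))), p(s(p(f(p(0), f(p(0), p(p(0))))))))  →  f(p(f(p(0), p(0))), p(s(p(f(p(0), f(p(0), p(p(0))))))))   [R3 at 1.1]
3. f(p(f(p(0), p(0))), p(s(p(f(p(0), f(p(0), p(p(0))))))))  →  f(p(0), p(s(p(f(p(0), f(p(0), p(p(0))))))))   [R3 at 1.1]
4. f(p(0), p(s(p(f(p(0), f(p(0), p(p(0))))))))  →  s(p(f(p(0), f(p(0), p(p(0))))))   [R3 at ε]
5. s(p(f(p(0), f(p(0), p(p(0))))))  →  s(p(f(p(0), p(0))))   [R3 at 1.1.2]
6. s(p(f(p(0), p(0))))  →  s(p(0))   [R3 at 1.1]

s(p(0))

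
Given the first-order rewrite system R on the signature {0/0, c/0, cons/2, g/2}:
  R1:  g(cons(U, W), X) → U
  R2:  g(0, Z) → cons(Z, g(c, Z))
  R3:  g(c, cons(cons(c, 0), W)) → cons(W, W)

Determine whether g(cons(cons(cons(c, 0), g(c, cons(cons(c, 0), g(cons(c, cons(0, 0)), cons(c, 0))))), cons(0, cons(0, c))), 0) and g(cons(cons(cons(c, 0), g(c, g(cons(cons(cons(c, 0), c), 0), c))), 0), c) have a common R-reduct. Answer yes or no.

Reduce t₁ = g(cons(cons(cons(c, 0), g(c, cons(cons(c, 0), g(cons(c, cons(0, 0)), cons(c, 0))))), cons(0, cons(0, c))), 0):
1. g(cons(cons(cons(c, 0), g(c, cons(cons(c, 0), g(cons(c, cons(0, 0)), cons(c, 0))))), cons(0, cons(0, c))), 0)  →  cons(cons(c, 0), g(c, cons(cons(c, 0), g(cons(c, cons(0, 0)), cons(c, 0)))))   [R1 at ε]
2. cons(cons(c, 0), g(c, cons(cons(c, 0), g(cons(c, cons(0, 0)), cons(c, 0)))))  →  cons(cons(c, 0), cons(g(cons(c, cons(0, 0)), cons(c, 0)), g(cons(c, cons(0, 0)), cons(c, 0))))   [R3 at 2]
3. cons(cons(c, 0), cons(g(cons(c, cons(0, 0)), cons(c, 0)), g(cons(c, cons(0, 0)), cons(c, 0))))  →  cons(cons(c, 0), cons(c, g(cons(c, cons(0, 0)), cons(c, 0))))   [R1 at 2.1]
4. cons(cons(c, 0), cons(c, g(cons(c, cons(0, 0)), cons(c, 0))))  →  cons(cons(c, 0), cons(c, c))   [R1 at 2.2]

Reduce t₂ = g(cons(cons(cons(c, 0), g(c, g(cons(cons(cons(c, 0), c), 0), c))), 0), c):
1. g(cons(cons(cons(c, 0), g(c, g(cons(cons(cons(c, 0), c), 0), c))), 0), c)  →  cons(cons(c, 0), g(c, g(cons(cons(cons(c, 0), c), 0), c)))   [R1 at ε]
2. cons(cons(c, 0), g(c, g(cons(cons(cons(c, 0), c), 0), c)))  →  cons(cons(c, 0), g(c, cons(cons(c, 0), c)))   [R1 at 2.2]
3. cons(cons(c, 0), g(c, cons(cons(c, 0), c)))  →  cons(cons(c, 0), cons(c, c))   [R3 at 2]

yes — NF(t₁) = cons(cons(c, 0), cons(c, c)), NF(t₂) = cons(cons(c, 0), cons(c, c))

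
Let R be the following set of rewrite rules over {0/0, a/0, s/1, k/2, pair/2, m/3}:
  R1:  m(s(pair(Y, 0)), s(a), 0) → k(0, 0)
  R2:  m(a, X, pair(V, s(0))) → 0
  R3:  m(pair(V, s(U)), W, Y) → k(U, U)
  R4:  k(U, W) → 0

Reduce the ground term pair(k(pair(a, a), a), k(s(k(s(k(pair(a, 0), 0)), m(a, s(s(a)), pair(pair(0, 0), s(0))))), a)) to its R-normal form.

pair(0, 0)

1. pair(k(pair(a, a), a), k(s(k(s(k(pair(a, 0), 0)), m(a, s(s(a)), pair(pair(0, 0), s(0))))), a))  →  pair(0, k(s(k(s(k(pair(a, 0), 0)), m(a, s(s(a)), pair(pair(0, 0), s(0))))), a))   [R4 at 1]
2. pair(0, k(s(k(s(k(pair(a, 0), 0)), m(a, s(s(a)), pair(pair(0, 0), s(0))))), a))  →  pair(0, 0)   [R4 at 2]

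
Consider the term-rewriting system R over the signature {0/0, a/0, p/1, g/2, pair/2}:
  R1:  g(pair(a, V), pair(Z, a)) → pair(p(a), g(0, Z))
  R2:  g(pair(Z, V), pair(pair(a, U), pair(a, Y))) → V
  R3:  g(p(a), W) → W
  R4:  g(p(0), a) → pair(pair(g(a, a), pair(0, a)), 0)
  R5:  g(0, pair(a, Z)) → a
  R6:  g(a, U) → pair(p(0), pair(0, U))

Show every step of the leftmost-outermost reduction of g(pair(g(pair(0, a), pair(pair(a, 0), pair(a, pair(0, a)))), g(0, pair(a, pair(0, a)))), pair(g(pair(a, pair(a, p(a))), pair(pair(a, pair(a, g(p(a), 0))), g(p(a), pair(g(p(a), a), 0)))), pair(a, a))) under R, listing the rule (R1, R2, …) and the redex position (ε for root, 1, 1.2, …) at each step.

1. g(pair(g(pair(0, a), pair(pair(a, 0), pair(a, pair(0, a)))), g(0, pair(a, pair(0, a)))), pair(g(pair(a, pair(a, p(a))), pair(pair(a, pair(a, g(p(a), 0))), g(p(a), pair(g(p(a), a), 0)))), pair(a, a)))  →  g(pair(a, g(0, pair(a, pair(0, a)))), pair(g(pair(a, pair(a, p(a))), pair(pair(a, pair(a, g(p(a), 0))), g(p(a), pair(g(p(a), a), 0)))), pair(a, a)))   [R2 at 1.1]
2. g(pair(a, g(0, pair(a, pair(0, a)))), pair(g(pair(a, pair(a, p(a))), pair(pair(a, pair(a, g(p(a), 0))), g(p(a), pair(g(p(a), a), 0)))), pair(a, a)))  →  g(pair(a, a), pair(g(pair(a, pair(a, p(a))), pair(pair(a, pair(a, g(p(a), 0))), g(p(a), pair(g(p(a), a), 0)))), pair(a, a)))   [R5 at 1.2]
3. g(pair(a, a), pair(g(pair(a, pair(a, p(a))), pair(pair(a, pair(a, g(p(a), 0))), g(p(a), pair(g(p(a), a), 0)))), pair(a, a)))  →  g(pair(a, a), pair(g(pair(a, pair(a, p(a))), pair(pair(a, pair(a, 0)), g(p(a), pair(g(p(a), a), 0)))), pair(a, a)))   [R3 at 2.1.2.1.2.2]
4. g(pair(a, a), pair(g(pair(a, pair(a, p(a))), pair(pair(a, pair(a, 0)), g(p(a), pair(g(p(a), a), 0)))), pair(a, a)))  →  g(pair(a, a), pair(g(pair(a, pair(a, p(a))), pair(pair(a, pair(a, 0)), pair(g(p(a), a), 0))), pair(a, a)))   [R3 at 2.1.2.2]
5. g(pair(a, a), pair(g(pair(a, pair(a, p(a))), pair(pair(a, pair(a, 0)), pair(g(p(a), a), 0))), pair(a, a)))  →  g(pair(a, a), pair(g(pair(a, pair(a, p(a))), pair(pair(a, pair(a, 0)), pair(a, 0))), pair(a, a)))   [R3 at 2.1.2.2.1]
6. g(pair(a, a), pair(g(pair(a, pair(a, p(a))), pair(pair(a, pair(a, 0)), pair(a, 0))), pair(a, a)))  →  g(pair(a, a), pair(pair(a, p(a)), pair(a, a)))   [R2 at 2.1]
7. g(pair(a, a), pair(pair(a, p(a)), pair(a, a)))  →  a   [R2 at ε]

a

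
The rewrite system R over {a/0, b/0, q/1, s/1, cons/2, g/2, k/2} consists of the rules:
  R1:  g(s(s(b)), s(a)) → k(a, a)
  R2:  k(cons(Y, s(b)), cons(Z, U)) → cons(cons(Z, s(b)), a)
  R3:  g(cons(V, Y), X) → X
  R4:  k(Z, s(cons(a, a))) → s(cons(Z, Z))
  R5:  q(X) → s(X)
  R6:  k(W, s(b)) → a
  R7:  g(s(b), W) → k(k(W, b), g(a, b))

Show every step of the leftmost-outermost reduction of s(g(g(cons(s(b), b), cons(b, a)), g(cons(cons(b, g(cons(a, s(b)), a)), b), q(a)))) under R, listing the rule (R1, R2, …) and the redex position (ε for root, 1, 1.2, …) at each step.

s(s(a))

1. s(g(g(cons(s(b), b), cons(b, a)), g(cons(cons(b, g(cons(a, s(b)), a)), b), q(a))))  →  s(g(cons(b, a), g(cons(cons(b, g(cons(a, s(b)), a)), b), q(a))))   [R3 at 1.1]
2. s(g(cons(b, a), g(cons(cons(b, g(cons(a, s(b)), a)), b), q(a))))  →  s(g(cons(cons(b, g(cons(a, s(b)), a)), b), q(a)))   [R3 at 1]
3. s(g(cons(cons(b, g(cons(a, s(b)), a)), b), q(a)))  →  s(q(a))   [R3 at 1]
4. s(q(a))  →  s(s(a))   [R5 at 1]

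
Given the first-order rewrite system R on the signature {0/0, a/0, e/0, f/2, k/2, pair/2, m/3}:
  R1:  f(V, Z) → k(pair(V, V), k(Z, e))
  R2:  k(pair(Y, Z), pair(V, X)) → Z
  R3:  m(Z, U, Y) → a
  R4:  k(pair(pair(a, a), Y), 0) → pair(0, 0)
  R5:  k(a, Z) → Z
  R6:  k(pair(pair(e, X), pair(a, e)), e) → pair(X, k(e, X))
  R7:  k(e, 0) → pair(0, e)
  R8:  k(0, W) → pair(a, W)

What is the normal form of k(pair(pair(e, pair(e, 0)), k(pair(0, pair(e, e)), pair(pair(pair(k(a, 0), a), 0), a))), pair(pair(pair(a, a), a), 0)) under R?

pair(e, e)

1. k(pair(pair(e, pair(e, 0)), k(pair(0, pair(e, e)), pair(pair(pair(k(a, 0), a), 0), a))), pair(pair(pair(a, a), a), 0))  →  k(pair(0, pair(e, e)), pair(pair(pair(k(a, 0), a), 0), a))   [R2 at ε]
2. k(pair(0, pair(e, e)), pair(pair(pair(k(a, 0), a), 0), a))  →  pair(e, e)   [R2 at ε]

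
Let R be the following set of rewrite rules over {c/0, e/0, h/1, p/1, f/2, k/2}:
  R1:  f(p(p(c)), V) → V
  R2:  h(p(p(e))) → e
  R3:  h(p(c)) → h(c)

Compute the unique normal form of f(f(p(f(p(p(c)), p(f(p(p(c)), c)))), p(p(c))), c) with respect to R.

c

1. f(f(p(f(p(p(c)), p(f(p(p(c)), c)))), p(p(c))), c)  →  f(f(p(p(f(p(p(c)), c))), p(p(c))), c)   [R1 at 1.1.1]
2. f(f(p(p(f(p(p(c)), c))), p(p(c))), c)  →  f(f(p(p(c)), p(p(c))), c)   [R1 at 1.1.1.1]
3. f(f(p(p(c)), p(p(c))), c)  →  f(p(p(c)), c)   [R1 at 1]
4. f(p(p(c)), c)  →  c   [R1 at ε]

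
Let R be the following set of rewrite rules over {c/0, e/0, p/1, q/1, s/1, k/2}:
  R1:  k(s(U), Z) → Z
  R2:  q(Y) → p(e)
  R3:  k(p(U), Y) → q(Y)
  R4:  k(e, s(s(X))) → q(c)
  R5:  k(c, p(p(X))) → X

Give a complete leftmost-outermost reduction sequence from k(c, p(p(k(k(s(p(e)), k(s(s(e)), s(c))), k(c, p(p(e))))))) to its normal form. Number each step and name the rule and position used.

e

1. k(c, p(p(k(k(s(p(e)), k(s(s(e)), s(c))), k(c, p(p(e)))))))  →  k(k(s(p(e)), k(s(s(e)), s(c))), k(c, p(p(e))))   [R5 at ε]
2. k(k(s(p(e)), k(s(s(e)), s(c))), k(c, p(p(e))))  →  k(k(s(s(e)), s(c)), k(c, p(p(e))))   [R1 at 1]
3. k(k(s(s(e)), s(c)), k(c, p(p(e))))  →  k(s(c), k(c, p(p(e))))   [R1 at 1]
4. k(s(c), k(c, p(p(e))))  →  k(c, p(p(e)))   [R1 at ε]
5. k(c, p(p(e)))  →  e   [R5 at ε]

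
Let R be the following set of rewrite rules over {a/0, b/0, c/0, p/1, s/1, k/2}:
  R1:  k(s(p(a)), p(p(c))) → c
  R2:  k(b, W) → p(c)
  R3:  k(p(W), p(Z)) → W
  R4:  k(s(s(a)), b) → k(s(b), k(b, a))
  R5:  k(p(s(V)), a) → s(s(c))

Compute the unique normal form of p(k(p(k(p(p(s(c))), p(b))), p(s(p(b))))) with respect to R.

p(p(s(c)))

1. p(k(p(k(p(p(s(c))), p(b))), p(s(p(b)))))  →  p(k(p(p(s(c))), p(b)))   [R3 at 1]
2. p(k(p(p(s(c))), p(b)))  →  p(p(s(c)))   [R3 at 1]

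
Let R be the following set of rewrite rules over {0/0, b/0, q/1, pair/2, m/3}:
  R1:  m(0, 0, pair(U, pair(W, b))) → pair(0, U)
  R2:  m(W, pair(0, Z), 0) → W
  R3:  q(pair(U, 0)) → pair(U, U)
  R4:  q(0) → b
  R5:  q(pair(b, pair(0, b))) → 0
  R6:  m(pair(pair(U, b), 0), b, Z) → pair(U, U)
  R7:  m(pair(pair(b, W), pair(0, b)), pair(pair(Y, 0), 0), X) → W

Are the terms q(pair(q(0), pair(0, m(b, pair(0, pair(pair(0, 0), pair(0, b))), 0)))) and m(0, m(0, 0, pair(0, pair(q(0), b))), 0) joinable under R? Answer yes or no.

yes — NF(t₁) = 0, NF(t₂) = 0

Reduce t₁ = q(pair(q(0), pair(0, m(b, pair(0, pair(pair(0, 0), pair(0, b))), 0)))):
1. q(pair(q(0), pair(0, m(b, pair(0, pair(pair(0, 0), pair(0, b))), 0))))  →  q(pair(b, pair(0, m(b, pair(0, pair(pair(0, 0), pair(0, b))), 0))))   [R4 at 1.1]
2. q(pair(b, pair(0, m(b, pair(0, pair(pair(0, 0), pair(0, b))), 0))))  →  q(pair(b, pair(0, b)))   [R2 at 1.2.2]
3. q(pair(b, pair(0, b)))  →  0   [R5 at ε]

Reduce t₂ = m(0, m(0, 0, pair(0, pair(q(0), b))), 0):
1. m(0, m(0, 0, pair(0, pair(q(0), b))), 0)  →  m(0, pair(0, 0), 0)   [R1 at 2]
2. m(0, pair(0, 0), 0)  →  0   [R2 at ε]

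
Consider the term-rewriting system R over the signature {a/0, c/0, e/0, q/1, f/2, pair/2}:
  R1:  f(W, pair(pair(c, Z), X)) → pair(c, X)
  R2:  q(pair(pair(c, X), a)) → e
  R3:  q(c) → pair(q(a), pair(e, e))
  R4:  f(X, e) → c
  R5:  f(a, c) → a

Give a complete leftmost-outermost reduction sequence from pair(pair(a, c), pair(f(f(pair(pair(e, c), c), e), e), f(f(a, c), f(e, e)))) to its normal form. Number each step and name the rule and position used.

pair(pair(a, c), pair(c, a))

1. pair(pair(a, c), pair(f(f(pair(pair(e, c), c), e), e), f(f(a, c), f(e, e))))  →  pair(pair(a, c), pair(c, f(f(a, c), f(e, e))))   [R4 at 2.1]
2. pair(pair(a, c), pair(c, f(f(a, c), f(e, e))))  →  pair(pair(a, c), pair(c, f(a, f(e, e))))   [R5 at 2.2.1]
3. pair(pair(a, c), pair(c, f(a, f(e, e))))  →  pair(pair(a, c), pair(c, f(a, c)))   [R4 at 2.2.2]
4. pair(pair(a, c), pair(c, f(a, c)))  →  pair(pair(a, c), pair(c, a))   [R5 at 2.2]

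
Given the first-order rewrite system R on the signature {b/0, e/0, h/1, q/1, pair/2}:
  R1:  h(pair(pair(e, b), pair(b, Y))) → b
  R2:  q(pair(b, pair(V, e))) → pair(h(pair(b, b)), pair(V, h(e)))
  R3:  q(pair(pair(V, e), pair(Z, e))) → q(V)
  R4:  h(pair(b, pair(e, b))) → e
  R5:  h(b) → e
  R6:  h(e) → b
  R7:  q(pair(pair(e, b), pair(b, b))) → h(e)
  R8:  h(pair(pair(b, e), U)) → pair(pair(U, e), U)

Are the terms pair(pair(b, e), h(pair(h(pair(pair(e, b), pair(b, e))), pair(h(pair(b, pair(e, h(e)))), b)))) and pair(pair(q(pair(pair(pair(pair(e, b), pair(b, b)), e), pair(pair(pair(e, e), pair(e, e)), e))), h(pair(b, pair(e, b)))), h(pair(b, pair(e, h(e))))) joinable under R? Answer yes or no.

Reduce t₁ = pair(pair(b, e), h(pair(h(pair(pair(e, b), pair(b, e))), pair(h(pair(b, pair(e, h(e)))), b)))):
1. pair(pair(b, e), h(pair(h(pair(pair(e, b), pair(b, e))), pair(h(pair(b, pair(e, h(e)))), b))))  →  pair(pair(b, e), h(pair(b, pair(h(pair(b, pair(e, h(e)))), b))))   [R1 at 2.1.1]
2. pair(pair(b, e), h(pair(b, pair(h(pair(b, pair(e, h(e)))), b))))  →  pair(pair(b, e), h(pair(b, pair(h(pair(b, pair(e, b))), b))))   [R6 at 2.1.2.1.1.2.2]
3. pair(pair(b, e), h(pair(b, pair(h(pair(b, pair(e, b))), b))))  →  pair(pair(b, e), h(pair(b, pair(e, b))))   [R4 at 2.1.2.1]
4. pair(pair(b, e), h(pair(b, pair(e, b))))  →  pair(pair(b, e), e)   [R4 at 2]

Reduce t₂ = pair(pair(q(pair(pair(pair(pair(e, b), pair(b, b)), e), pair(pair(pair(e, e), pair(e, e)), e))), h(pair(b, pair(e, b)))), h(pair(b, pair(e, h(e))))):
1. pair(pair(q(pair(pair(pair(pair(e, b), pair(b, b)), e), pair(pair(pair(e, e), pair(e, e)), e))), h(pair(b, pair(e, b)))), h(pair(b, pair(e, h(e)))))  →  pair(pair(q(pair(pair(e, b), pair(b, b))), h(pair(b, pair(e, b)))), h(pair(b, pair(e, h(e)))))   [R3 at 1.1]
2. pair(pair(q(pair(pair(e, b), pair(b, b))), h(pair(b, pair(e, b)))), h(pair(b, pair(e, h(e)))))  →  pair(pair(h(e), h(pair(b, pair(e, b)))), h(pair(b, pair(e, h(e)))))   [R7 at 1.1]
3. pair(pair(h(e), h(pair(b, pair(e, b)))), h(pair(b, pair(e, h(e)))))  →  pair(pair(b, h(pair(b, pair(e, b)))), h(pair(b, pair(e, h(e)))))   [R6 at 1.1]
4. pair(pair(b, h(pair(b, pair(e, b)))), h(pair(b, pair(e, h(e)))))  →  pair(pair(b, e), h(pair(b, pair(e, h(e)))))   [R4 at 1.2]
5. pair(pair(b, e), h(pair(b, pair(e, h(e)))))  →  pair(pair(b, e), h(pair(b, pair(e, b))))   [R6 at 2.1.2.2]
6. pair(pair(b, e), h(pair(b, pair(e, b))))  →  pair(pair(b, e), e)   [R4 at 2]

yes — NF(t₁) = pair(pair(b, e), e), NF(t₂) = pair(pair(b, e), e)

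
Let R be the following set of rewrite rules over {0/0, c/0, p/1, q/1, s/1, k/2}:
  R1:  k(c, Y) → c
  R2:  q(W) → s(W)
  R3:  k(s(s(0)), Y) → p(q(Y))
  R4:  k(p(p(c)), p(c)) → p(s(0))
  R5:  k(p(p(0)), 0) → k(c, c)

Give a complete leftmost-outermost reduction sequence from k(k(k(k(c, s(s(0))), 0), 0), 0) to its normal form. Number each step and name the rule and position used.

1. k(k(k(k(c, s(s(0))), 0), 0), 0)  →  k(k(k(c, 0), 0), 0)   [R1 at 1.1.1]
2. k(k(k(c, 0), 0), 0)  →  k(k(c, 0), 0)   [R1 at 1.1]
3. k(k(c, 0), 0)  →  k(c, 0)   [R1 at 1]
4. k(c, 0)  →  c   [R1 at ε]

c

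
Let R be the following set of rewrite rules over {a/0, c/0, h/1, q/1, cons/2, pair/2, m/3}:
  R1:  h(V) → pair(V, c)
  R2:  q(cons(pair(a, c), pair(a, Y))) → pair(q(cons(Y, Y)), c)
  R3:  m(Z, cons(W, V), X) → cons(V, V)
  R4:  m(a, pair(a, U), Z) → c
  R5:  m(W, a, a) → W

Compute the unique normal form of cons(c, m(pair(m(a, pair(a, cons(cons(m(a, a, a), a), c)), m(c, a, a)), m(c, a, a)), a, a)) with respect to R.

cons(c, pair(c, c))

1. cons(c, m(pair(m(a, pair(a, cons(cons(m(a, a, a), a), c)), m(c, a, a)), m(c, a, a)), a, a))  →  cons(c, pair(m(a, pair(a, cons(cons(m(a, a, a), a), c)), m(c, a, a)), m(c, a, a)))   [R5 at 2]
2. cons(c, pair(m(a, pair(a, cons(cons(m(a, a, a), a), c)), m(c, a, a)), m(c, a, a)))  →  cons(c, pair(c, m(c, a, a)))   [R4 at 2.1]
3. cons(c, pair(c, m(c, a, a)))  →  cons(c, pair(c, c))   [R5 at 2.2]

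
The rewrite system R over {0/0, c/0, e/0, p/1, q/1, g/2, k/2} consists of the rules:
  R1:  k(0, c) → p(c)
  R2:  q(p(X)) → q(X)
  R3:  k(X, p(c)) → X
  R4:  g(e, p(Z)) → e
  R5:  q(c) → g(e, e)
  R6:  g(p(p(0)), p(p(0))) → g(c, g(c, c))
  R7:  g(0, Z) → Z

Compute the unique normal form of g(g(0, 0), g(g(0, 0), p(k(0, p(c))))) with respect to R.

1. g(g(0, 0), g(g(0, 0), p(k(0, p(c)))))  →  g(0, g(g(0, 0), p(k(0, p(c)))))   [R7 at 1]
2. g(0, g(g(0, 0), p(k(0, p(c)))))  →  g(g(0, 0), p(k(0, p(c))))   [R7 at ε]
3. g(g(0, 0), p(k(0, p(c))))  →  g(0, p(k(0, p(c))))   [R7 at 1]
4. g(0, p(k(0, p(c))))  →  p(k(0, p(c)))   [R7 at ε]
5. p(k(0, p(c)))  →  p(0)   [R3 at 1]

p(0)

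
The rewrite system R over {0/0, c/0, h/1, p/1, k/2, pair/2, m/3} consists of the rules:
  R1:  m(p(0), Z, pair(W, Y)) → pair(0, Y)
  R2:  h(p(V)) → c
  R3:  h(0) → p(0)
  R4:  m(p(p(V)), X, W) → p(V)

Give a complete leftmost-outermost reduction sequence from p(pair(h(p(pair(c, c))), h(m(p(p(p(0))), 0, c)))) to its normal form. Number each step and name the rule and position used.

p(pair(c, c))

1. p(pair(h(p(pair(c, c))), h(m(p(p(p(0))), 0, c))))  →  p(pair(c, h(m(p(p(p(0))), 0, c))))   [R2 at 1.1]
2. p(pair(c, h(m(p(p(p(0))), 0, c))))  →  p(pair(c, h(p(p(0)))))   [R4 at 1.2.1]
3. p(pair(c, h(p(p(0)))))  →  p(pair(c, c))   [R2 at 1.2]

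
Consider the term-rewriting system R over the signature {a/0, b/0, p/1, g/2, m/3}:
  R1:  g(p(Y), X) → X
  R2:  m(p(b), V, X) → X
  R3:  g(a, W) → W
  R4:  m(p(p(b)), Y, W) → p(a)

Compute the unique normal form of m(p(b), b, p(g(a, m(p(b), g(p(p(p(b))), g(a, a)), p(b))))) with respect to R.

1. m(p(b), b, p(g(a, m(p(b), g(p(p(p(b))), g(a, a)), p(b)))))  →  p(g(a, m(p(b), g(p(p(p(b))), g(a, a)), p(b))))   [R2 at ε]
2. p(g(a, m(p(b), g(p(p(p(b))), g(a, a)), p(b))))  →  p(m(p(b), g(p(p(p(b))), g(a, a)), p(b)))   [R3 at 1]
3. p(m(p(b), g(p(p(p(b))), g(a, a)), p(b)))  →  p(p(b))   [R2 at 1]

p(p(b))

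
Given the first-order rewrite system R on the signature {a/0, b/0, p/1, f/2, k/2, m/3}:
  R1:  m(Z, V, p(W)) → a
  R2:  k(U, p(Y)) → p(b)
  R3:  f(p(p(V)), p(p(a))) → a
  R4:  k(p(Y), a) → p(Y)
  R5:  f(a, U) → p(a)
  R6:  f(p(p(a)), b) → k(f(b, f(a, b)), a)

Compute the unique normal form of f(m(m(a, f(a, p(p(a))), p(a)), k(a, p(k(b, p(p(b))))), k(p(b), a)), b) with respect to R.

p(a)

1. f(m(m(a, f(a, p(p(a))), p(a)), k(a, p(k(b, p(p(b))))), k(p(b), a)), b)  →  f(m(a, k(a, p(k(b, p(p(b))))), k(p(b), a)), b)   [R1 at 1.1]
2. f(m(a, k(a, p(k(b, p(p(b))))), k(p(b), a)), b)  →  f(m(a, p(b), k(p(b), a)), b)   [R2 at 1.2]
3. f(m(a, p(b), k(p(b), a)), b)  →  f(m(a, p(b), p(b)), b)   [R4 at 1.3]
4. f(m(a, p(b), p(b)), b)  →  f(a, b)   [R1 at 1]
5. f(a, b)  →  p(a)   [R5 at ε]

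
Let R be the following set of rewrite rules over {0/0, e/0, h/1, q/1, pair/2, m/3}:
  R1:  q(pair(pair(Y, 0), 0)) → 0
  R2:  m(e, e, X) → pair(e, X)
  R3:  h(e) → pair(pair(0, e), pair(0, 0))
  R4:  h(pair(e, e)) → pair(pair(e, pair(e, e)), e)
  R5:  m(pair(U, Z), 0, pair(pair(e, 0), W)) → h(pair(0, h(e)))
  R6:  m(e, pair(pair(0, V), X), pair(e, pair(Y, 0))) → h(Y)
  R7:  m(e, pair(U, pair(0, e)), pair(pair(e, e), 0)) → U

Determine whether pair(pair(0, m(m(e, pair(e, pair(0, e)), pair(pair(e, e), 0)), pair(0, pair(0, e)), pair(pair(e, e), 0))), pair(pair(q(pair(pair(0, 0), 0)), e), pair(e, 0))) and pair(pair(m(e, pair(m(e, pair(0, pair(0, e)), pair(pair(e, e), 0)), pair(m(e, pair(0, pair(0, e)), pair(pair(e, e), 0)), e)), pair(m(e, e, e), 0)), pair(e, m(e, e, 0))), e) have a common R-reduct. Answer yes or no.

no — NF(t₁) = pair(pair(0, 0), pair(pair(0, e), pair(e, 0))), NF(t₂) = pair(pair(0, pair(e, pair(e, 0))), e)

Reduce t₁ = pair(pair(0, m(m(e, pair(e, pair(0, e)), pair(pair(e, e), 0)), pair(0, pair(0, e)), pair(pair(e, e), 0))), pair(pair(q(pair(pair(0, 0), 0)), e), pair(e, 0))):
1. pair(pair(0, m(m(e, pair(e, pair(0, e)), pair(pair(e, e), 0)), pair(0, pair(0, e)), pair(pair(e, e), 0))), pair(pair(q(pair(pair(0, 0), 0)), e), pair(e, 0)))  →  pair(pair(0, m(e, pair(0, pair(0, e)), pair(pair(e, e), 0))), pair(pair(q(pair(pair(0, 0), 0)), e), pair(e, 0)))   [R7 at 1.2.1]
2. pair(pair(0, m(e, pair(0, pair(0, e)), pair(pair(e, e), 0))), pair(pair(q(pair(pair(0, 0), 0)), e), pair(e, 0)))  →  pair(pair(0, 0), pair(pair(q(pair(pair(0, 0), 0)), e), pair(e, 0)))   [R7 at 1.2]
3. pair(pair(0, 0), pair(pair(q(pair(pair(0, 0), 0)), e), pair(e, 0)))  →  pair(pair(0, 0), pair(pair(0, e), pair(e, 0)))   [R1 at 2.1.1]

Reduce t₂ = pair(pair(m(e, pair(m(e, pair(0, pair(0, e)), pair(pair(e, e), 0)), pair(m(e, pair(0, pair(0, e)), pair(pair(e, e), 0)), e)), pair(m(e, e, e), 0)), pair(e, m(e, e, 0))), e):
1. pair(pair(m(e, pair(m(e, pair(0, pair(0, e)), pair(pair(e, e), 0)), pair(m(e, pair(0, pair(0, e)), pair(pair(e, e), 0)), e)), pair(m(e, e, e), 0)), pair(e, m(e, e, 0))), e)  →  pair(pair(m(e, pair(0, pair(m(e, pair(0, pair(0, e)), pair(pair(e, e), 0)), e)), pair(m(e, e, e), 0)), pair(e, m(e, e, 0))), e)   [R7 at 1.1.2.1]
2. pair(pair(m(e, pair(0, pair(m(e, pair(0, pair(0, e)), pair(pair(e, e), 0)), e)), pair(m(e, e, e), 0)), pair(e, m(e, e, 0))), e)  →  pair(pair(m(e, pair(0, pair(0, e)), pair(m(e, e, e), 0)), pair(e, m(e, e, 0))), e)   [R7 at 1.1.2.2.1]
3. pair(pair(m(e, pair(0, pair(0, e)), pair(m(e, e, e), 0)), pair(e, m(e, e, 0))), e)  →  pair(pair(m(e, pair(0, pair(0, e)), pair(pair(e, e), 0)), pair(e, m(e, e, 0))), e)   [R2 at 1.1.3.1]
4. pair(pair(m(e, pair(0, pair(0, e)), pair(pair(e, e), 0)), pair(e, m(e, e, 0))), e)  →  pair(pair(0, pair(e, m(e, e, 0))), e)   [R7 at 1.1]
5. pair(pair(0, pair(e, m(e, e, 0))), e)  →  pair(pair(0, pair(e, pair(e, 0))), e)   [R2 at 1.2.2]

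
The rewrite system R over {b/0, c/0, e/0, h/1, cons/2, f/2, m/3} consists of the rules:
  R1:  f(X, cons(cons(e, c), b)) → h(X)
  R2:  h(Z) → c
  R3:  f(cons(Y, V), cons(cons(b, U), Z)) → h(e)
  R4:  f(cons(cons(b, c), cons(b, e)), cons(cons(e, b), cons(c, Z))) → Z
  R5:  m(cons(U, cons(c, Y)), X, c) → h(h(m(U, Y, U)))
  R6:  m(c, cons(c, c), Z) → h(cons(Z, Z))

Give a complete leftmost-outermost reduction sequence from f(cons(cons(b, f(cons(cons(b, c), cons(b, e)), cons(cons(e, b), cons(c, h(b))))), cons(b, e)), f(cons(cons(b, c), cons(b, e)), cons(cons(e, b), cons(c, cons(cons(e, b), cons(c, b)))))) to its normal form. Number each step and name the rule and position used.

b

1. f(cons(cons(b, f(cons(cons(b, c), cons(b, e)), cons(cons(e, b), cons(c, h(b))))), cons(b, e)), f(cons(cons(b, c), cons(b, e)), cons(cons(e, b), cons(c, cons(cons(e, b), cons(c, b))))))  →  f(cons(cons(b, h(b)), cons(b, e)), f(cons(cons(b, c), cons(b, e)), cons(cons(e, b), cons(c, cons(cons(e, b), cons(c, b))))))   [R4 at 1.1.2]
2. f(cons(cons(b, h(b)), cons(b, e)), f(cons(cons(b, c), cons(b, e)), cons(cons(e, b), cons(c, cons(cons(e, b), cons(c, b))))))  →  f(cons(cons(b, c), cons(b, e)), f(cons(cons(b, c), cons(b, e)), cons(cons(e, b), cons(c, cons(cons(e, b), cons(c, b))))))   [R2 at 1.1.2]
3. f(cons(cons(b, c), cons(b, e)), f(cons(cons(b, c), cons(b, e)), cons(cons(e, b), cons(c, cons(cons(e, b), cons(c, b))))))  →  f(cons(cons(b, c), cons(b, e)), cons(cons(e, b), cons(c, b)))   [R4 at 2]
4. f(cons(cons(b, c), cons(b, e)), cons(cons(e, b), cons(c, b)))  →  b   [R4 at ε]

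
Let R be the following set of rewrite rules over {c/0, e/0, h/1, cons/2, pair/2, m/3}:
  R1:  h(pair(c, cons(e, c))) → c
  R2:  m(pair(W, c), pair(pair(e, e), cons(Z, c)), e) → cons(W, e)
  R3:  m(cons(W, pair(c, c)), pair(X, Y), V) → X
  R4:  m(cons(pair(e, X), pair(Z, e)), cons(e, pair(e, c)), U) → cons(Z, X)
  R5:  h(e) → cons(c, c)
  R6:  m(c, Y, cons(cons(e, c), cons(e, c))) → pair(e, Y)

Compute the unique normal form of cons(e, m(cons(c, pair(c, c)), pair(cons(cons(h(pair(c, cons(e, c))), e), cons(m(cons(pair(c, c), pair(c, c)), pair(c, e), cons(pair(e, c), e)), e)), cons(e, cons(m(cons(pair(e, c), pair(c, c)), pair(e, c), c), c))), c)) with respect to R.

1. cons(e, m(cons(c, pair(c, c)), pair(cons(cons(h(pair(c, cons(e, c))), e), cons(m(cons(pair(c, c), pair(c, c)), pair(c, e), cons(pair(e, c), e)), e)), cons(e, cons(m(cons(pair(e, c), pair(c, c)), pair(e, c), c), c))), c))  →  cons(e, cons(cons(h(pair(c, cons(e, c))), e), cons(m(cons(pair(c, c), pair(c, c)), pair(c, e), cons(pair(e, c), e)), e)))   [R3 at 2]
2. cons(e, cons(cons(h(pair(c, cons(e, c))), e), cons(m(cons(pair(c, c), pair(c, c)), pair(c, e), cons(pair(e, c), e)), e)))  →  cons(e, cons(cons(c, e), cons(m(cons(pair(c, c), pair(c, c)), pair(c, e), cons(pair(e, c), e)), e)))   [R1 at 2.1.1]
3. cons(e, cons(cons(c, e), cons(m(cons(pair(c, c), pair(c, c)), pair(c, e), cons(pair(e, c), e)), e)))  →  cons(e, cons(cons(c, e), cons(c, e)))   [R3 at 2.2.1]

cons(e, cons(cons(c, e), cons(c, e)))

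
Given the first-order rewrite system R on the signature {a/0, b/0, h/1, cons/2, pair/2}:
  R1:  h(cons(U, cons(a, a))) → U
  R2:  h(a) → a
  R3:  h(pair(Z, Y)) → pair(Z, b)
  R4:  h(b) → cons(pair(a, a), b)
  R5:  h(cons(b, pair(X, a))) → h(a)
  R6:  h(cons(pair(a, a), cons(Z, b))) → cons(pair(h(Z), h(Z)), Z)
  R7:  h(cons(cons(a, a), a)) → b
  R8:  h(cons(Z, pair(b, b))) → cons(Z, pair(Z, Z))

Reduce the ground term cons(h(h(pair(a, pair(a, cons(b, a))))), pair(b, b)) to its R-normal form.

1. cons(h(h(pair(a, pair(a, cons(b, a))))), pair(b, b))  →  cons(h(pair(a, b)), pair(b, b))   [R3 at 1.1]
2. cons(h(pair(a, b)), pair(b, b))  →  cons(pair(a, b), pair(b, b))   [R3 at 1]

cons(pair(a, b), pair(b, b))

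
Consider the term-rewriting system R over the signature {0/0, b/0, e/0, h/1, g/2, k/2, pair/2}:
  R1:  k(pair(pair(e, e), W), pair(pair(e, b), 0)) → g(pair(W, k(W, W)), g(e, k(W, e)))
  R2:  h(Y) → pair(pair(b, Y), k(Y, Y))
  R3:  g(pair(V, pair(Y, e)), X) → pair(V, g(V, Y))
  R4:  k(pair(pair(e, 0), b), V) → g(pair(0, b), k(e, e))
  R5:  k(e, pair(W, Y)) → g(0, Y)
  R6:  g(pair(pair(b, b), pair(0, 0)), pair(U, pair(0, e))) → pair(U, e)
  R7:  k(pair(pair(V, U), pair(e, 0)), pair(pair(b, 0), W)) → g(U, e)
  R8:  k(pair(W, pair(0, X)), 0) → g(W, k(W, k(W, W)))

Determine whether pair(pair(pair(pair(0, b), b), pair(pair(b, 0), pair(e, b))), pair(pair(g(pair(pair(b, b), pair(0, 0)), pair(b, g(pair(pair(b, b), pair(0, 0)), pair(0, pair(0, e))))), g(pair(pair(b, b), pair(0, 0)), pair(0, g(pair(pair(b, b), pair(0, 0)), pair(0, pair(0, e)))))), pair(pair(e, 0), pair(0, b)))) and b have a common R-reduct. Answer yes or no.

no — NF(t₁) = pair(pair(pair(pair(0, b), b), pair(pair(b, 0), pair(e, b))), pair(pair(pair(b, e), pair(0, e)), pair(pair(e, 0), pair(0, b)))), NF(t₂) = b

Reduce t₁ = pair(pair(pair(pair(0, b), b), pair(pair(b, 0), pair(e, b))), pair(pair(g(pair(pair(b, b), pair(0, 0)), pair(b, g(pair(pair(b, b), pair(0, 0)), pair(0, pair(0, e))))), g(pair(pair(b, b), pair(0, 0)), pair(0, g(pair(pair(b, b), pair(0, 0)), pair(0, pair(0, e)))))), pair(pair(e, 0), pair(0, b)))):
1. pair(pair(pair(pair(0, b), b), pair(pair(b, 0), pair(e, b))), pair(pair(g(pair(pair(b, b), pair(0, 0)), pair(b, g(pair(pair(b, b), pair(0, 0)), pair(0, pair(0, e))))), g(pair(pair(b, b), pair(0, 0)), pair(0, g(pair(pair(b, b), pair(0, 0)), pair(0, pair(0, e)))))), pair(pair(e, 0), pair(0, b))))  →  pair(pair(pair(pair(0, b), b), pair(pair(b, 0), pair(e, b))), pair(pair(g(pair(pair(b, b), pair(0, 0)), pair(b, pair(0, e))), g(pair(pair(b, b), pair(0, 0)), pair(0, g(pair(pair(b, b), pair(0, 0)), pair(0, pair(0, e)))))), pair(pair(e, 0), pair(0, b))))   [R6 at 2.1.1.2.2]
2. pair(pair(pair(pair(0, b), b), pair(pair(b, 0), pair(e, b))), pair(pair(g(pair(pair(b, b), pair(0, 0)), pair(b, pair(0, e))), g(pair(pair(b, b), pair(0, 0)), pair(0, g(pair(pair(b, b), pair(0, 0)), pair(0, pair(0, e)))))), pair(pair(e, 0), pair(0, b))))  →  pair(pair(pair(pair(0, b), b), pair(pair(b, 0), pair(e, b))), pair(pair(pair(b, e), g(pair(pair(b, b), pair(0, 0)), pair(0, g(pair(pair(b, b), pair(0, 0)), pair(0, pair(0, e)))))), pair(pair(e, 0), pair(0, b))))   [R6 at 2.1.1]
3. pair(pair(pair(pair(0, b), b), pair(pair(b, 0), pair(e, b))), pair(pair(pair(b, e), g(pair(pair(b, b), pair(0, 0)), pair(0, g(pair(pair(b, b), pair(0, 0)), pair(0, pair(0, e)))))), pair(pair(e, 0), pair(0, b))))  →  pair(pair(pair(pair(0, b), b), pair(pair(b, 0), pair(e, b))), pair(pair(pair(b, e), g(pair(pair(b, b), pair(0, 0)), pair(0, pair(0, e)))), pair(pair(e, 0), pair(0, b))))   [R6 at 2.1.2.2.2]
4. pair(pair(pair(pair(0, b), b), pair(pair(b, 0), pair(e, b))), pair(pair(pair(b, e), g(pair(pair(b, b), pair(0, 0)), pair(0, pair(0, e)))), pair(pair(e, 0), pair(0, b))))  →  pair(pair(pair(pair(0, b), b), pair(pair(b, 0), pair(e, b))), pair(pair(pair(b, e), pair(0, e)), pair(pair(e, 0), pair(0, b))))   [R6 at 2.1.2]

Reduce t₂ = b:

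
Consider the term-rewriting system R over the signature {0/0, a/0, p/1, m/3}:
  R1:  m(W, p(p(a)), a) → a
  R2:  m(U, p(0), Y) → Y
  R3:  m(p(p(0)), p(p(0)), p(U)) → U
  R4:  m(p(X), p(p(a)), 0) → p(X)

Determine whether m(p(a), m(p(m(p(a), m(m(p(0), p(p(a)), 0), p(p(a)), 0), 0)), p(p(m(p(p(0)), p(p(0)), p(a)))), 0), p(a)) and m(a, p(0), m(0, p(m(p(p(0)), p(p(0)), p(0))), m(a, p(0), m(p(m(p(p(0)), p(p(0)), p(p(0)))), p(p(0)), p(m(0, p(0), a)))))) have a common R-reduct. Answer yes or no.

no — NF(t₁) = p(a), NF(t₂) = a

Reduce t₁ = m(p(a), m(p(m(p(a), m(m(p(0), p(p(a)), 0), p(p(a)), 0), 0)), p(p(m(p(p(0)), p(p(0)), p(a)))), 0), p(a)):
1. m(p(a), m(p(m(p(a), m(m(p(0), p(p(a)), 0), p(p(a)), 0), 0)), p(p(m(p(p(0)), p(p(0)), p(a)))), 0), p(a))  →  m(p(a), m(p(m(p(a), m(p(0), p(p(a)), 0), 0)), p(p(m(p(p(0)), p(p(0)), p(a)))), 0), p(a))   [R4 at 2.1.1.2.1]
2. m(p(a), m(p(m(p(a), m(p(0), p(p(a)), 0), 0)), p(p(m(p(p(0)), p(p(0)), p(a)))), 0), p(a))  →  m(p(a), m(p(m(p(a), p(0), 0)), p(p(m(p(p(0)), p(p(0)), p(a)))), 0), p(a))   [R4 at 2.1.1.2]
3. m(p(a), m(p(m(p(a), p(0), 0)), p(p(m(p(p(0)), p(p(0)), p(a)))), 0), p(a))  →  m(p(a), m(p(0), p(p(m(p(p(0)), p(p(0)), p(a)))), 0), p(a))   [R2 at 2.1.1]
4. m(p(a), m(p(0), p(p(m(p(p(0)), p(p(0)), p(a)))), 0), p(a))  →  m(p(a), m(p(0), p(p(a)), 0), p(a))   [R3 at 2.2.1.1]
5. m(p(a), m(p(0), p(p(a)), 0), p(a))  →  m(p(a), p(0), p(a))   [R4 at 2]
6. m(p(a), p(0), p(a))  →  p(a)   [R2 at ε]

Reduce t₂ = m(a, p(0), m(0, p(m(p(p(0)), p(p(0)), p(0))), m(a, p(0), m(p(m(p(p(0)), p(p(0)), p(p(0)))), p(p(0)), p(m(0, p(0), a)))))):
1. m(a, p(0), m(0, p(m(p(p(0)), p(p(0)), p(0))), m(a, p(0), m(p(m(p(p(0)), p(p(0)), p(p(0)))), p(p(0)), p(m(0, p(0), a))))))  →  m(0, p(m(p(p(0)), p(p(0)), p(0))), m(a, p(0), m(p(m(p(p(0)), p(p(0)), p(p(0)))), p(p(0)), p(m(0, p(0), a)))))   [R2 at ε]
2. m(0, p(m(p(p(0)), p(p(0)), p(0))), m(a, p(0), m(p(m(p(p(0)), p(p(0)), p(p(0)))), p(p(0)), p(m(0, p(0), a)))))  →  m(0, p(0), m(a, p(0), m(p(m(p(p(0)), p(p(0)), p(p(0)))), p(p(0)), p(m(0, p(0), a)))))   [R3 at 2.1]
3. m(0, p(0), m(a, p(0), m(p(m(p(p(0)), p(p(0)), p(p(0)))), p(p(0)), p(m(0, p(0), a)))))  →  m(a, p(0), m(p(m(p(p(0)), p(p(0)), p(p(0)))), p(p(0)), p(m(0, p(0), a))))   [R2 at ε]
4. m(a, p(0), m(p(m(p(p(0)), p(p(0)), p(p(0)))), p(p(0)), p(m(0, p(0), a))))  →  m(p(m(p(p(0)), p(p(0)), p(p(0)))), p(p(0)), p(m(0, p(0), a)))   [R2 at ε]
5. m(p(m(p(p(0)), p(p(0)), p(p(0)))), p(p(0)), p(m(0, p(0), a)))  →  m(p(p(0)), p(p(0)), p(m(0, p(0), a)))   [R3 at 1.1]
6. m(p(p(0)), p(p(0)), p(m(0, p(0), a)))  →  m(0, p(0), a)   [R3 at ε]
7. m(0, p(0), a)  →  a   [R2 at ε]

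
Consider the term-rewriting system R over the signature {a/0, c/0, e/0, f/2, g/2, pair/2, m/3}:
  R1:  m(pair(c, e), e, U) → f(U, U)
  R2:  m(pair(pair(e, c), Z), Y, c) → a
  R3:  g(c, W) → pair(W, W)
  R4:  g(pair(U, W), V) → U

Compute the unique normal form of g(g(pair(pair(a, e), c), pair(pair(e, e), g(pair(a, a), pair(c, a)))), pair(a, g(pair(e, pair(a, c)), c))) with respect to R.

1. g(g(pair(pair(a, e), c), pair(pair(e, e), g(pair(a, a), pair(c, a)))), pair(a, g(pair(e, pair(a, c)), c)))  →  g(pair(a, e), pair(a, g(pair(e, pair(a, c)), c)))   [R4 at 1]
2. g(pair(a, e), pair(a, g(pair(e, pair(a, c)), c)))  →  a   [R4 at ε]

a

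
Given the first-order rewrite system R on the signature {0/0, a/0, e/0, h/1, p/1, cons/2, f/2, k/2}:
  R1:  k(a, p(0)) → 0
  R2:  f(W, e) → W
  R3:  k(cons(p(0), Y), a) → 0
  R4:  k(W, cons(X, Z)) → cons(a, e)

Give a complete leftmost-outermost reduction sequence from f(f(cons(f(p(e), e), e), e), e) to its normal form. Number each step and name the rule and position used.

1. f(f(cons(f(p(e), e), e), e), e)  →  f(cons(f(p(e), e), e), e)   [R2 at ε]
2. f(cons(f(p(e), e), e), e)  →  cons(f(p(e), e), e)   [R2 at ε]
3. cons(f(p(e), e), e)  →  cons(p(e), e)   [R2 at 1]

cons(p(e), e)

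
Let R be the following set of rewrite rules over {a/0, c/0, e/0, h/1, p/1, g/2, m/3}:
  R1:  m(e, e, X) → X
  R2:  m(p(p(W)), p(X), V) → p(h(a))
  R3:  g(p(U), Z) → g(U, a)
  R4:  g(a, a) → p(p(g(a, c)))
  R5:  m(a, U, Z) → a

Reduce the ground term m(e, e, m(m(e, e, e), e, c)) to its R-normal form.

1. m(e, e, m(m(e, e, e), e, c))  →  m(m(e, e, e), e, c)   [R1 at ε]
2. m(m(e, e, e), e, c)  →  m(e, e, c)   [R1 at 1]
3. m(e, e, c)  →  c   [R1 at ε]

c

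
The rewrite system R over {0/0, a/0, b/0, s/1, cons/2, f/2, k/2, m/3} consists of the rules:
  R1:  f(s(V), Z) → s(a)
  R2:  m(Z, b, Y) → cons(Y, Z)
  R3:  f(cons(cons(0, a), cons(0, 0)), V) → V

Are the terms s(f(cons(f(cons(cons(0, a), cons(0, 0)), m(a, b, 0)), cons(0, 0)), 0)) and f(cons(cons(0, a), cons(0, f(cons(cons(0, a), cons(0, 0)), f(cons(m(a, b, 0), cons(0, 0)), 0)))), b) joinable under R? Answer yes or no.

no — NF(t₁) = s(0), NF(t₂) = b

Reduce t₁ = s(f(cons(f(cons(cons(0, a), cons(0, 0)), m(a, b, 0)), cons(0, 0)), 0)):
1. s(f(cons(f(cons(cons(0, a), cons(0, 0)), m(a, b, 0)), cons(0, 0)), 0))  →  s(f(cons(m(a, b, 0), cons(0, 0)), 0))   [R3 at 1.1.1]
2. s(f(cons(m(a, b, 0), cons(0, 0)), 0))  →  s(f(cons(cons(0, a), cons(0, 0)), 0))   [R2 at 1.1.1]
3. s(f(cons(cons(0, a), cons(0, 0)), 0))  →  s(0)   [R3 at 1]

Reduce t₂ = f(cons(cons(0, a), cons(0, f(cons(cons(0, a), cons(0, 0)), f(cons(m(a, b, 0), cons(0, 0)), 0)))), b):
1. f(cons(cons(0, a), cons(0, f(cons(cons(0, a), cons(0, 0)), f(cons(m(a, b, 0), cons(0, 0)), 0)))), b)  →  f(cons(cons(0, a), cons(0, f(cons(m(a, b, 0), cons(0, 0)), 0))), b)   [R3 at 1.2.2]
2. f(cons(cons(0, a), cons(0, f(cons(m(a, b, 0), cons(0, 0)), 0))), b)  →  f(cons(cons(0, a), cons(0, f(cons(cons(0, a), cons(0, 0)), 0))), b)   [R2 at 1.2.2.1.1]
3. f(cons(cons(0, a), cons(0, f(cons(cons(0, a), cons(0, 0)), 0))), b)  →  f(cons(cons(0, a), cons(0, 0)), b)   [R3 at 1.2.2]
4. f(cons(cons(0, a), cons(0, 0)), b)  →  b   [R3 at ε]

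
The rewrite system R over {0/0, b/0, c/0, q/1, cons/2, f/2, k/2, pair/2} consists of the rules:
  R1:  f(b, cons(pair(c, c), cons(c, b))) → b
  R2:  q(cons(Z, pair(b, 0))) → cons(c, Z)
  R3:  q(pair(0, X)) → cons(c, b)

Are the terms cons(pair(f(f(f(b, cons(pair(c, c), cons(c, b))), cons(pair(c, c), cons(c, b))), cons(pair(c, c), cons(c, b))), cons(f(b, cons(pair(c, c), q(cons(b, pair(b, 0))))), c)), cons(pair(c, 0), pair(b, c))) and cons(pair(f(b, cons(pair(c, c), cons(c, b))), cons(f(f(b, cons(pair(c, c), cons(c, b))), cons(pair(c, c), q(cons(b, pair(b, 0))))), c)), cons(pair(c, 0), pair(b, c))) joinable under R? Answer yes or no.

Reduce t₁ = cons(pair(f(f(f(b, cons(pair(c, c), cons(c, b))), cons(pair(c, c), cons(c, b))), cons(pair(c, c), cons(c, b))), cons(f(b, cons(pair(c, c), q(cons(b, pair(b, 0))))), c)), cons(pair(c, 0), pair(b, c))):
1. cons(pair(f(f(f(b, cons(pair(c, c), cons(c, b))), cons(pair(c, c), cons(c, b))), cons(pair(c, c), cons(c, b))), cons(f(b, cons(pair(c, c), q(cons(b, pair(b, 0))))), c)), cons(pair(c, 0), pair(b, c)))  →  cons(pair(f(f(b, cons(pair(c, c), cons(c, b))), cons(pair(c, c), cons(c, b))), cons(f(b, cons(pair(c, c), q(cons(b, pair(b, 0))))), c)), cons(pair(c, 0), pair(b, c)))   [R1 at 1.1.1.1]
2. cons(pair(f(f(b, cons(pair(c, c), cons(c, b))), cons(pair(c, c), cons(c, b))), cons(f(b, cons(pair(c, c), q(cons(b, pair(b, 0))))), c)), cons(pair(c, 0), pair(b, c)))  →  cons(pair(f(b, cons(pair(c, c), cons(c, b))), cons(f(b, cons(pair(c, c), q(cons(b, pair(b, 0))))), c)), cons(pair(c, 0), pair(b, c)))   [R1 at 1.1.1]
3. cons(pair(f(b, cons(pair(c, c), cons(c, b))), cons(f(b, cons(pair(c, c), q(cons(b, pair(b, 0))))), c)), cons(pair(c, 0), pair(b, c)))  →  cons(pair(b, cons(f(b, cons(pair(c, c), q(cons(b, pair(b, 0))))), c)), cons(pair(c, 0), pair(b, c)))   [R1 at 1.1]
4. cons(pair(b, cons(f(b, cons(pair(c, c), q(cons(b, pair(b, 0))))), c)), cons(pair(c, 0), pair(b, c)))  →  cons(pair(b, cons(f(b, cons(pair(c, c), cons(c, b))), c)), cons(pair(c, 0), pair(b, c)))   [R2 at 1.2.1.2.2]
5. cons(pair(b, cons(f(b, cons(pair(c, c), cons(c, b))), c)), cons(pair(c, 0), pair(b, c)))  →  cons(pair(b, cons(b, c)), cons(pair(c, 0), pair(b, c)))   [R1 at 1.2.1]

Reduce t₂ = cons(pair(f(b, cons(pair(c, c), cons(c, b))), cons(f(f(b, cons(pair(c, c), cons(c, b))), cons(pair(c, c), q(cons(b, pair(b, 0))))), c)), cons(pair(c, 0), pair(b, c))):
1. cons(pair(f(b, cons(pair(c, c), cons(c, b))), cons(f(f(b, cons(pair(c, c), cons(c, b))), cons(pair(c, c), q(cons(b, pair(b, 0))))), c)), cons(pair(c, 0), pair(b, c)))  →  cons(pair(b, cons(f(f(b, cons(pair(c, c), cons(c, b))), cons(pair(c, c), q(cons(b, pair(b, 0))))), c)), cons(pair(c, 0), pair(b, c)))   [R1 at 1.1]
2. cons(pair(b, cons(f(f(b, cons(pair(c, c), cons(c, b))), cons(pair(c, c), q(cons(b, pair(b, 0))))), c)), cons(pair(c, 0), pair(b, c)))  →  cons(pair(b, cons(f(b, cons(pair(c, c), q(cons(b, pair(b, 0))))), c)), cons(pair(c, 0), pair(b, c)))   [R1 at 1.2.1.1]
3. cons(pair(b, cons(f(b, cons(pair(c, c), q(cons(b, pair(b, 0))))), c)), cons(pair(c, 0), pair(b, c)))  →  cons(pair(b, cons(f(b, cons(pair(c, c), cons(c, b))), c)), cons(pair(c, 0), pair(b, c)))   [R2 at 1.2.1.2.2]
4. cons(pair(b, cons(f(b, cons(pair(c, c), cons(c, b))), c)), cons(pair(c, 0), pair(b, c)))  →  cons(pair(b, cons(b, c)), cons(pair(c, 0), pair(b, c)))   [R1 at 1.2.1]

yes — NF(t₁) = cons(pair(b, cons(b, c)), cons(pair(c, 0), pair(b, c))), NF(t₂) = cons(pair(b, cons(b, c)), cons(pair(c, 0), pair(b, c)))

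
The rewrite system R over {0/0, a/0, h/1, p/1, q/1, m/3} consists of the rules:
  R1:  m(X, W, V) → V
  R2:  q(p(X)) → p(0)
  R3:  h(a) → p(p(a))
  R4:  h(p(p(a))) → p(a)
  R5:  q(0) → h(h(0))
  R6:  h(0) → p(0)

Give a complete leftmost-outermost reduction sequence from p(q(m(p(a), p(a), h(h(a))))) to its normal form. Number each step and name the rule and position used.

p(p(0))

1. p(q(m(p(a), p(a), h(h(a)))))  →  p(q(h(h(a))))   [R1 at 1.1]
2. p(q(h(h(a))))  →  p(q(h(p(p(a)))))   [R3 at 1.1.1]
3. p(q(h(p(p(a)))))  →  p(q(p(a)))   [R4 at 1.1]
4. p(q(p(a)))  →  p(p(0))   [R2 at 1]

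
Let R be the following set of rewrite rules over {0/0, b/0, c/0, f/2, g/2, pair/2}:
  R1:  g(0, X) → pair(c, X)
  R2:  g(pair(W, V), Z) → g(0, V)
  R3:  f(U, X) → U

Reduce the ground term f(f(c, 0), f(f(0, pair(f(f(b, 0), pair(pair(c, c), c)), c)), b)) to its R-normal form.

c

1. f(f(c, 0), f(f(0, pair(f(f(b, 0), pair(pair(c, c), c)), c)), b))  →  f(c, 0)   [R3 at ε]
2. f(c, 0)  →  c   [R3 at ε]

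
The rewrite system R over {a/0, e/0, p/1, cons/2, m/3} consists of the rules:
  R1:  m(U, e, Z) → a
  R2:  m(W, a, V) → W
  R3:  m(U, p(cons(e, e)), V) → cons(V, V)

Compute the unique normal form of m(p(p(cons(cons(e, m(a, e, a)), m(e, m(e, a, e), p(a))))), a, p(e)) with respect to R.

p(p(cons(cons(e, a), a)))

1. m(p(p(cons(cons(e, m(a, e, a)), m(e, m(e, a, e), p(a))))), a, p(e))  →  p(p(cons(cons(e, m(a, e, a)), m(e, m(e, a, e), p(a)))))   [R2 at ε]
2. p(p(cons(cons(e, m(a, e, a)), m(e, m(e, a, e), p(a)))))  →  p(p(cons(cons(e, a), m(e, m(e, a, e), p(a)))))   [R1 at 1.1.1.2]
3. p(p(cons(cons(e, a), m(e, m(e, a, e), p(a)))))  →  p(p(cons(cons(e, a), m(e, e, p(a)))))   [R2 at 1.1.2.2]
4. p(p(cons(cons(e, a), m(e, e, p(a)))))  →  p(p(cons(cons(e, a), a)))   [R1 at 1.1.2]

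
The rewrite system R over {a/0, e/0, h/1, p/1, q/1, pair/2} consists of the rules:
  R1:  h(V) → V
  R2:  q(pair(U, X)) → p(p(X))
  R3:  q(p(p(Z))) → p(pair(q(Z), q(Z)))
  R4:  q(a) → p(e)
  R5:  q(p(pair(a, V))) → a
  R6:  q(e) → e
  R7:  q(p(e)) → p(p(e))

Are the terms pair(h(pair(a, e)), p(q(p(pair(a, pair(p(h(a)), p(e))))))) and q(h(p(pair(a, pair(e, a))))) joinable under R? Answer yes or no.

no — NF(t₁) = pair(pair(a, e), p(a)), NF(t₂) = a

Reduce t₁ = pair(h(pair(a, e)), p(q(p(pair(a, pair(p(h(a)), p(e))))))):
1. pair(h(pair(a, e)), p(q(p(pair(a, pair(p(h(a)), p(e)))))))  →  pair(pair(a, e), p(q(p(pair(a, pair(p(h(a)), p(e)))))))   [R1 at 1]
2. pair(pair(a, e), p(q(p(pair(a, pair(p(h(a)), p(e)))))))  →  pair(pair(a, e), p(a))   [R5 at 2.1]

Reduce t₂ = q(h(p(pair(a, pair(e, a))))):
1. q(h(p(pair(a, pair(e, a)))))  →  q(p(pair(a, pair(e, a))))   [R1 at 1]
2. q(p(pair(a, pair(e, a))))  →  a   [R5 at ε]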